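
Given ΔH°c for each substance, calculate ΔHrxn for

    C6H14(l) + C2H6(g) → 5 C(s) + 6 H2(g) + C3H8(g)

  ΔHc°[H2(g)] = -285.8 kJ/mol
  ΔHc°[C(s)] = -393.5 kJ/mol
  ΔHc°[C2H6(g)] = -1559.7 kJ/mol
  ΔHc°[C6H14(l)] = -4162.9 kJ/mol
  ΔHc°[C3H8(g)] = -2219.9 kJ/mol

ΔHrxn = 179.6 kJ/mol

With combustion enthalpies, reactants minus products:
= [1·(-4162.9) + 1·(-1559.7)] − [5·(-393.5) + 6·(-285.8) + 1·(-2219.9)]
= 179.6 kJ/mol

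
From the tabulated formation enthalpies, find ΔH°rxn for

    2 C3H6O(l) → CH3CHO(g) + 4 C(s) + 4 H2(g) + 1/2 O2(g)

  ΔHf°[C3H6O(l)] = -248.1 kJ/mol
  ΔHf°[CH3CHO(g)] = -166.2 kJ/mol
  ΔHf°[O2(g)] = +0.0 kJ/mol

Products: 1·(-166.2) + 4·(+0.0) + 4·(+0.0) + 1/2·(+0.0) = -166.2
Reactants: 2·(-248.1) = -496.2
ΔH°rxn = (-166.2) − (-496.2) = 330.0 kJ/mol

ΔH°rxn = 330.0 kJ/mol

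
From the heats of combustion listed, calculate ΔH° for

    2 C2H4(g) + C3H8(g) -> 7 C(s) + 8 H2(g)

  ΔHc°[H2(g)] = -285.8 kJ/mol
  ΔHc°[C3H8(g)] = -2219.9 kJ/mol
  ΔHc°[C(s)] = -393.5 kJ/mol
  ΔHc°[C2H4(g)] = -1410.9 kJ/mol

ΔH° = -0.8 kJ/mol

Using ΔH = Σ nΔHc°(reactants) − Σ nΔHc°(products):
= [2·(-1410.9) + 1·(-2219.9)] − [7·(-393.5) + 8·(-285.8)]
= -0.8 kJ/mol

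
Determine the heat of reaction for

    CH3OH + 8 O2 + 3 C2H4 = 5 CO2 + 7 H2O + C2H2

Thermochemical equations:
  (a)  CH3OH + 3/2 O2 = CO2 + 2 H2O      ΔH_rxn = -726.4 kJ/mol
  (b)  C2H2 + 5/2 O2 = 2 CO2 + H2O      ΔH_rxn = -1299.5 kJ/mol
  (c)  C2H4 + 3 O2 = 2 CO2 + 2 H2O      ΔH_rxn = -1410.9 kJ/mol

ΔH_rxn = -3659.6 kJ/mol

(a) as written: -726.4 kJ/mol
(b) reversed: +1299.5 kJ/mol
(c) × 3: (3)·(-1410.9) = -4232.7 kJ/mol
ΔH_rxn = (1)·(-726.4) + (-1)·(-1299.5) + (3)·(-1410.9) = -3659.6 kJ/mol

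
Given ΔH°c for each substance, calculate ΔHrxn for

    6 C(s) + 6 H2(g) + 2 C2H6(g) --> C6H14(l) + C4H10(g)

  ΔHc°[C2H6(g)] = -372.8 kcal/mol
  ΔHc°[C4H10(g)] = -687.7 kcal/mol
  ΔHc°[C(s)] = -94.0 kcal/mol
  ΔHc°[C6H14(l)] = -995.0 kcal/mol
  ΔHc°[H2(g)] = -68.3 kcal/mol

Using ΔH = Σ nΔHc°(reactants) − Σ nΔHc°(products):
= [6·(-94.0) + 6·(-68.3) + 2·(-372.8)] − [1·(-995.0) + 1·(-687.7)]
= -36.7 kcal/mol

ΔHrxn = -36.7 kcal/mol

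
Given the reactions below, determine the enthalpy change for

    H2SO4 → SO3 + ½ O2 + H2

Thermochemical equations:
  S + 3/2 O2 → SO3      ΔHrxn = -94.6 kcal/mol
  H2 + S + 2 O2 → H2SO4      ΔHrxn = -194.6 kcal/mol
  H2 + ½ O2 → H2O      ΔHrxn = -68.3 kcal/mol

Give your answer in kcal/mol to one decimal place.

ΔHrxn = 100.0 kcal/mol

equation 1 as written (SO3 already on the product side): -94.6 kcal/mol
equation 2 reversed (reverse to put H2SO4 on the reactant side): +194.6 kcal/mol
equation 3: not needed (H2O appears nowhere else).
Summing the manipulated equations, ΔHrxn = (-94.6) + (+194.6) = 100.0 kcal/mol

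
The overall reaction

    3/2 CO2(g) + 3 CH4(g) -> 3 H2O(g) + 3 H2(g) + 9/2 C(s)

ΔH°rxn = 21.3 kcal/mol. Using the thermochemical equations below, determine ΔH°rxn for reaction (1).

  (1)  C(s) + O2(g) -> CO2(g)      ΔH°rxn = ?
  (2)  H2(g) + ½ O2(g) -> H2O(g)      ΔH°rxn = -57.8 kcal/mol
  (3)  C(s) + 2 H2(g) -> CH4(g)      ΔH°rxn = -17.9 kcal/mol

(1) reversed and × 3/2: contributes −3/2·x
(2) × 3: (3)·(-57.8) = -173.4 kcal/mol
(3) reversed and × 3: (-3)·(-17.9) = +53.7 kcal/mol
+21.3 = (-173.4) + (+53.7) − 3/2·x
x = (+21.3 − (-119.7)) / (-3/2) = -94.0 kcal/mol

ΔH°rxn = -94.0 kcal/mol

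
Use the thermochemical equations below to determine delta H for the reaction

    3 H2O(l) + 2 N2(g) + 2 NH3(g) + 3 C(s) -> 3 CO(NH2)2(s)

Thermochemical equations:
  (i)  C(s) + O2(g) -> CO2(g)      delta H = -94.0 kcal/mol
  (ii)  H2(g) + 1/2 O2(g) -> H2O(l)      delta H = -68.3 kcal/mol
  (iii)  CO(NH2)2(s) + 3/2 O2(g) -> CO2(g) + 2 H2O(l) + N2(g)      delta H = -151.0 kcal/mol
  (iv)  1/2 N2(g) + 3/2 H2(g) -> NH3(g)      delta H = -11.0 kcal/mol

(i) × 3 (×3 to match 3 C(s) in the target): (3)·(-94.0) = -282.0 kcal/mol
(ii) × 3: (3)·(-68.3) = -204.9 kcal/mol
(iii) reversed and × 3 (CO(NH2)2(s) must end up as a product; scale by 3 for the 3 CO(NH2)2(s)): (-3)·(-151.0) = +453.0 kcal/mol
(iv) reversed and × 2 (NH3(g) must end up as a reactant; scale by 2 for the 2 NH3(g)): (-2)·(-11.0) = +22.0 kcal/mol
delta H = (-282.0) + (-204.9) + (+453.0) + (+22.0) = -11.9 kcal/mol

delta H = -11.9 kcal/mol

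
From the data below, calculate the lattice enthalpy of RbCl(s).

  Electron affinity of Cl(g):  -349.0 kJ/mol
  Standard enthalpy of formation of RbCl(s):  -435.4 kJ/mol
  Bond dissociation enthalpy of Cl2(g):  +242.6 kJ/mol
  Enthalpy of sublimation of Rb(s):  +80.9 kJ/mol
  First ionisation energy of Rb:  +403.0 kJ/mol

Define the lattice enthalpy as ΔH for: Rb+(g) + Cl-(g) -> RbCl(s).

U = -691.6 kJ/mol

ΔHf° = 1·ΔHsub + 1·(ΣIE) + 1/2·D(Cl2) + 1·EA + U
-435.4 = 1·(+80.9) + 1·(+403.0) + 1/2·(+242.6) + 1·(-349.0) + U
U = -435.4 − (+256.2) = -691.6 kJ/mol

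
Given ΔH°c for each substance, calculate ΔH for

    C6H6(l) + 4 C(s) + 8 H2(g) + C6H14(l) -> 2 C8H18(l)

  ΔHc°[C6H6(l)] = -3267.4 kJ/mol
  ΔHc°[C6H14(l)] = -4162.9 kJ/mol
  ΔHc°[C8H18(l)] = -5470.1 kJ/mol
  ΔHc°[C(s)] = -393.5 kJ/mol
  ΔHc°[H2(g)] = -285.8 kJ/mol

With combustion enthalpies, reactants minus products:
= [1·(-3267.4) + 4·(-393.5) + 8·(-285.8) + 1·(-4162.9)] − [2·(-5470.1)]
= -350.5 kJ/mol

ΔH = -350.5 kJ/mol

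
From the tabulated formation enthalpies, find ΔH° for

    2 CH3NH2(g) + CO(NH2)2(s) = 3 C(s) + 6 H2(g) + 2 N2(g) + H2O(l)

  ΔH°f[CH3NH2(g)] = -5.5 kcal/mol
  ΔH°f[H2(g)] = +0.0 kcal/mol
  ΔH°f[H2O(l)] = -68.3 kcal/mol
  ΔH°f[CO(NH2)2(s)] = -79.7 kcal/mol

Products: 3·(+0.0) + 6·(+0.0) + 2·(+0.0) + 1·(-68.3) = -68.3
Reactants: 2·(-5.5) + 1·(-79.7) = -90.7
ΔH° = (-68.3) − (-90.7) = 22.4 kcal/mol

ΔH° = 22.4 kcal/mol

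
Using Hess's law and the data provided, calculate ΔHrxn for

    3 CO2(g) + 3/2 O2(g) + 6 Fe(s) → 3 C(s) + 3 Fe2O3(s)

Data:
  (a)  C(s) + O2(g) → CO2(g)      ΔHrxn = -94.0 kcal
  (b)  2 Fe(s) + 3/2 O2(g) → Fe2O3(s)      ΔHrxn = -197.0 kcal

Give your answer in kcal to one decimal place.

ΔHrxn = -309.0 kcal

(a) reversed and × 3: (-3)·(-94.0) = +282.0 kcal
(b) × 3: (3)·(-197.0) = -591.0 kcal
ΔHrxn = (+282.0) + (-591.0) = -309.0 kcal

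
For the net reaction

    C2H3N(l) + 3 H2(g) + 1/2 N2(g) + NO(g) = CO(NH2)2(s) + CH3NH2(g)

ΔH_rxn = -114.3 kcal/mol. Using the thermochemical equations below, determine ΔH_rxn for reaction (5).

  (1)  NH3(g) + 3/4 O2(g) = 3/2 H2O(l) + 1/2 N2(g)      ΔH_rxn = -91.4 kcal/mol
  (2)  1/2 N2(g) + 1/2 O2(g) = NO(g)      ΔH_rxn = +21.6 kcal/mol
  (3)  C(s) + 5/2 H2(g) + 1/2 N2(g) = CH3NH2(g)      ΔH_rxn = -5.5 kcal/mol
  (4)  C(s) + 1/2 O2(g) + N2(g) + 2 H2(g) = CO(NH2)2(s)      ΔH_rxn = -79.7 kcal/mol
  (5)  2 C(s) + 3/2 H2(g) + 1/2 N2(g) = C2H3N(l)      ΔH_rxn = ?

ΔH_rxn = 7.5 kcal/mol

(1): not needed.
(2) reversed: -21.6 kcal/mol
(3) as written: -5.5 kcal/mol
(4) as written: -79.7 kcal/mol
(5) reversed: contributes −x
-114.3 = (-21.6) + (-5.5) + (-79.7) − x
x = (-114.3 − (-106.8)) / (-1) = 7.5 kcal/mol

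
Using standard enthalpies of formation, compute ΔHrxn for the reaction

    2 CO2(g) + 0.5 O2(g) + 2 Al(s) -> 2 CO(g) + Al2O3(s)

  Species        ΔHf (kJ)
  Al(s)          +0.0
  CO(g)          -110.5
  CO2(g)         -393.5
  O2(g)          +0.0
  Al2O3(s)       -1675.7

ΔHrxn = -1109.7 kJ

ΔH°rxn = Σ nΔHf°(products) − Σ nΔHf°(reactants).
Products: 2·(-110.5) + 1·(-1675.7) = -1896.7
Reactants: 2·(-393.5) + 1/2·(+0.0) + 2·(+0.0) = -787.0
ΔHrxn = (-1896.7) − (-787.0) = -1109.7 kJ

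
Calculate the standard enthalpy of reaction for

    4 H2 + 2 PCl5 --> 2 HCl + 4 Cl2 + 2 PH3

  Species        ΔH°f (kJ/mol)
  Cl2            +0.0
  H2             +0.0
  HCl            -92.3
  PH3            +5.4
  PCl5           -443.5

Products: 2·(-92.3) + 4·(+0.0) + 2·(+5.4) = -173.8
Reactants: 4·(+0.0) + 2·(-443.5) = -887.0
ΔH° = (-173.8) − (-887.0) = 713.2 kJ/mol

ΔH° = 713.2 kJ/mol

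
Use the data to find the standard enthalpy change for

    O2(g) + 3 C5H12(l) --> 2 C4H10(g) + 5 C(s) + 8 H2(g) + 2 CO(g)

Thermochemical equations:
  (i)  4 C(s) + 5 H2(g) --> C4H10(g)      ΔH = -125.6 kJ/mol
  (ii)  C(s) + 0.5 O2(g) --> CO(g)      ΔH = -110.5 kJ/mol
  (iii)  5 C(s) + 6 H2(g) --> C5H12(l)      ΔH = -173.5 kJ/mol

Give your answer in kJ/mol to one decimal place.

ΔH = 48.3 kJ/mol

(i) × 2 (×2 to match 2 C4H10(g) in the target): (2)·(-125.6) = -251.2 kJ/mol
(ii) × 2 (×2 to match 2 CO(g) in the target): (2)·(-110.5) = -221.0 kJ/mol
(iii) reversed and × 3 (C5H12(l) must end up as a reactant; scale by 3 for the 3 C5H12(l)): (-3)·(-173.5) = +520.5 kJ/mol
ΔH = (2)·(-125.6) + (2)·(-110.5) + (-3)·(-173.5) = 48.3 kJ/mol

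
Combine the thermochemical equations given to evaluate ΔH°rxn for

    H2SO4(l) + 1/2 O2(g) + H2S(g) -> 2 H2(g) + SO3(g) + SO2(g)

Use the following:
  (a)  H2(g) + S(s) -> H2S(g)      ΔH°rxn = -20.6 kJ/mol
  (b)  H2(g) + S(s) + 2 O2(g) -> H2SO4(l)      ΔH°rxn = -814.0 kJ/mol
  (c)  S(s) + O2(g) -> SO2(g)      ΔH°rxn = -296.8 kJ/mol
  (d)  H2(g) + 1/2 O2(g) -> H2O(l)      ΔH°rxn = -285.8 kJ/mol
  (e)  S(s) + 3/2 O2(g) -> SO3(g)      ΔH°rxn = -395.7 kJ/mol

(a) reversed (H2S(g) must end up as a reactant): +20.6 kJ/mol
(b) reversed (reverse to put H2SO4(l) on the reactant side): +814.0 kJ/mol
(c) as written (SO2(g) already on the product side): -296.8 kJ/mol
(d): not needed (H2O(l) appears nowhere else).
(e) as written (SO3(g) already on the product side): -395.7 kJ/mol
Combining the equations, ΔH°rxn = (-1)·(-20.6) + (-1)·(-814.0) + (1)·(-296.8) + (1)·(-395.7) = 142.1 kJ/mol

ΔH°rxn = 142.1 kJ/mol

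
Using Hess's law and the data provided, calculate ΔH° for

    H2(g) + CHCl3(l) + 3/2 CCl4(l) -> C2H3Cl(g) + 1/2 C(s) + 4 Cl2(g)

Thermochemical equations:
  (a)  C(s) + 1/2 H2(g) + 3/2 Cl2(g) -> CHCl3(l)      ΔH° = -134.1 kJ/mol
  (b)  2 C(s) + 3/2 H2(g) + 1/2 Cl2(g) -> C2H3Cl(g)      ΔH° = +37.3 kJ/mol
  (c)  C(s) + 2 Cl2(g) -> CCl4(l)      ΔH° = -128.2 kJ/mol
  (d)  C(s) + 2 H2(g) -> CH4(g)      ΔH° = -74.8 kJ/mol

(a) reversed (reverse to put CHCl3(l) on the reactant side): +134.1 kJ/mol
(b) as written (C2H3Cl(g) already on the product side): +37.3 kJ/mol
(c) reversed and × 3/2 (reverse to put CCl4(l) on the reactant side; scale by 3/2 for the 3/2 CCl4(l)): (-3/2)·(-128.2) = +192.3 kJ/mol
(d): not needed (CH4(g) appears nowhere else).
Since enthalpy is a state function, ΔH° = (-1)·(-134.1) + (1)·(+37.3) + (-3/2)·(-128.2) = 363.7 kJ/mol

ΔH° = 363.7 kJ/mol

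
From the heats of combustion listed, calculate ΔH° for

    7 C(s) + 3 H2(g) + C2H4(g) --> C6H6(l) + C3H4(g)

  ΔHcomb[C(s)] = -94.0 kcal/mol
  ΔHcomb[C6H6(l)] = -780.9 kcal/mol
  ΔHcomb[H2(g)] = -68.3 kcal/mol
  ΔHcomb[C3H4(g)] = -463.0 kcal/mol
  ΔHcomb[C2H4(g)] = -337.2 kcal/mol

With combustion enthalpies, reactants minus products:
= [7·(-94.0) + 3·(-68.3) + 1·(-337.2)] − [1·(-780.9) + 1·(-463.0)]
= 43.8 kcal/mol

ΔH° = 43.8 kcal/mol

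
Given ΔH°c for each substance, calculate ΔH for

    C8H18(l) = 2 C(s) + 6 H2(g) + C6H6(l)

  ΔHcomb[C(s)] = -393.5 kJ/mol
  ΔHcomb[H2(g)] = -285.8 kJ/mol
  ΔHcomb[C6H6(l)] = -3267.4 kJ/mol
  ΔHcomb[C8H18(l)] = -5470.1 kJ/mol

ΔH = 299.1 kJ/mol

Using ΔH = Σ nΔHc°(reactants) − Σ nΔHc°(products):
= [1·(-5470.1)] − [2·(-393.5) + 6·(-285.8) + 1·(-3267.4)]
= 299.1 kJ/mol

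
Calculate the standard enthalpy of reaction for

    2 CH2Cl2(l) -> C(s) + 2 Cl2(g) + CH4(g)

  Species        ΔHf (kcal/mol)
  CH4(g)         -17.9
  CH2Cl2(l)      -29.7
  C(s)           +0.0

Products: 1·(+0.0) + 2·(+0.0) + 1·(-17.9) = -17.9
Reactants: 2·(-29.7) = -59.4
ΔH° = (-17.9) − (-59.4) = 41.5 kcal/mol

ΔH° = 41.5 kcal/mol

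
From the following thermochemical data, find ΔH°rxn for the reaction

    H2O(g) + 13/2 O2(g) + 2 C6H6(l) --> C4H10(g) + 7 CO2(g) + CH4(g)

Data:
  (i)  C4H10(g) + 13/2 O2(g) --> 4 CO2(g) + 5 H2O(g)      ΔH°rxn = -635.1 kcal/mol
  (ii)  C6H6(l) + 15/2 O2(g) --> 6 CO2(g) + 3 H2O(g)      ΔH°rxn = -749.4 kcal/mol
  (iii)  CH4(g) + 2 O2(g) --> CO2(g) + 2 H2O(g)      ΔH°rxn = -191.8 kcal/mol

(i) reversed: +635.1 kcal/mol
(ii) × 2: (2)·(-749.4) = -1498.8 kcal/mol
(iii) reversed: +191.8 kcal/mol
Combining the equations, ΔH°rxn = (+635.1) + (-1498.8) + (+191.8) = -671.9 kcal/mol

ΔH°rxn = -671.9 kcal/mol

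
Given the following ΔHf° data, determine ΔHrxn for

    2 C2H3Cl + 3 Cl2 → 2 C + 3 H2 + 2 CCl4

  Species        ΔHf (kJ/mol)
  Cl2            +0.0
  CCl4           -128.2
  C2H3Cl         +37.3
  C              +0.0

ΔH°rxn = Σ nΔHf°(products) − Σ nΔHf°(reactants).
Products: 2·(+0.0) + 3·(+0.0) + 2·(-128.2) = -256.4
Reactants: 2·(+37.3) + 3·(+0.0) = +74.6
ΔHrxn = (-256.4) − (+74.6) = -331.0 kJ/mol

ΔHrxn = -331.0 kJ/mol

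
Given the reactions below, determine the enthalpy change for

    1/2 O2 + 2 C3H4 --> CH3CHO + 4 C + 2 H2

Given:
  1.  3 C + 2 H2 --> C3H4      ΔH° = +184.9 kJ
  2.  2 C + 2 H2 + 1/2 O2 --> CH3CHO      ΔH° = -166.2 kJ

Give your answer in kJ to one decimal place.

eq. 1 reversed and × 2 (C3H4 must end up as a reactant; scale by 2 for the 2 C3H4): (-2)·(+184.9) = -369.8 kJ
eq. 2 as written (CH3CHO already on the product side): -166.2 kJ
ΔH° = (-2)·(+184.9) + (1)·(-166.2) = -536.0 kJ

ΔH° = -536.0 kJ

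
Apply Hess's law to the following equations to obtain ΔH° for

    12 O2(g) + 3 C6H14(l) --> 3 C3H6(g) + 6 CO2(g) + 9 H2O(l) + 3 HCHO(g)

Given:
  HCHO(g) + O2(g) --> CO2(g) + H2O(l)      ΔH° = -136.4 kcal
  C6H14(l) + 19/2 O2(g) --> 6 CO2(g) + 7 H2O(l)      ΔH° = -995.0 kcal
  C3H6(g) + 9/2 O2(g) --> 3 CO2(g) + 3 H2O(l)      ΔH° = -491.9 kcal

equation 1 reversed and × 3: (-3)·(-136.4) = +409.2 kcal
equation 2 × 3: (3)·(-995.0) = -2985.0 kcal
equation 3 reversed and × 3: (-3)·(-491.9) = +1475.7 kcal
By Hess's law, ΔH° = (+409.2) + (-2985.0) + (+1475.7) = -1100.1 kcal

ΔH° = -1100.1 kcal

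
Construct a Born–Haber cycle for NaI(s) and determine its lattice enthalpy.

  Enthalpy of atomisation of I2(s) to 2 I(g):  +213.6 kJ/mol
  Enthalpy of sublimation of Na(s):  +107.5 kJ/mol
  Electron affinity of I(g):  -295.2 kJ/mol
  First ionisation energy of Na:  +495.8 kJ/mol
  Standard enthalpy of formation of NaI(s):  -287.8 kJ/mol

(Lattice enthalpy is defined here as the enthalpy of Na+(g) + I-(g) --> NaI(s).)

ΔHf° = 1·ΔHsub + 1·(ΣIE) + 1/2·D(I2) + 1·EA + U
-287.8 = 1·(+107.5) + 1·(+495.8) + 1/2·(+213.6) + 1·(-295.2) + U
U = -287.8 − (+414.9) = -702.7 kJ/mol

U = -702.7 kJ/mol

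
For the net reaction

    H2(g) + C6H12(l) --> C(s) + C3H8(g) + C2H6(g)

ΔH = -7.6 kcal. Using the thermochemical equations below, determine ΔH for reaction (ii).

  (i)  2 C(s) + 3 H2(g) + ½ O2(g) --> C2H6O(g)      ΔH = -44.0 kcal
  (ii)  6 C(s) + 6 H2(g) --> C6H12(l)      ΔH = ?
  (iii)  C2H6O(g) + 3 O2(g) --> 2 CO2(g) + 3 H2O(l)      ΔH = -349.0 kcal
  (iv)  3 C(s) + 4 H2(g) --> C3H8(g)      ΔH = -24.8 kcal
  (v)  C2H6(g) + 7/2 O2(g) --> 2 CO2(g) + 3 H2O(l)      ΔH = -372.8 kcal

(i) as written: -44.0 kcal
(ii) reversed: contributes −x
(iii) as written: -349.0 kcal
(iv) as written: -24.8 kcal
(v) reversed: +372.8 kcal
-7.6 = (-44.0) + (-349.0) + (-24.8) + (+372.8) − x
x = (-7.6 − (-45.0)) / (-1) = -37.4 kcal

ΔH = -37.4 kcal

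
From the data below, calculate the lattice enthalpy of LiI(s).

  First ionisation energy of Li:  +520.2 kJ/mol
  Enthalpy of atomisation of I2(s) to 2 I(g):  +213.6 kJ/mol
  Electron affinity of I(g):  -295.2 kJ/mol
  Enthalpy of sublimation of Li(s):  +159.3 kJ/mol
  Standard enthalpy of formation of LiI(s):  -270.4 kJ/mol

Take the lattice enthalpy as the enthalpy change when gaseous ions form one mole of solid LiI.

U = -761.5 kJ/mol

ΔHf° = 1·ΔHsub + 1·(ΣIE) + 1/2·D(I2) + 1·EA + U
-270.4 = 1·(+159.3) + 1·(+520.2) + 1/2·(+213.6) + 1·(-295.2) + U
U = -270.4 − (+491.1) = -761.5 kJ/mol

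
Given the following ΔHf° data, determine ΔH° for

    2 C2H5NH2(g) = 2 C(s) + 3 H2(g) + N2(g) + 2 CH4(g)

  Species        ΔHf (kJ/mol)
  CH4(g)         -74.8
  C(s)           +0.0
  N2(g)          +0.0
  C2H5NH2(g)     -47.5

Products: 2·(+0.0) + 3·(+0.0) + 1·(+0.0) + 2·(-74.8) = -149.6
Reactants: 2·(-47.5) = -95.0
ΔH° = (-149.6) − (-95.0) = -54.6 kJ/mol

ΔH° = -54.6 kJ/mol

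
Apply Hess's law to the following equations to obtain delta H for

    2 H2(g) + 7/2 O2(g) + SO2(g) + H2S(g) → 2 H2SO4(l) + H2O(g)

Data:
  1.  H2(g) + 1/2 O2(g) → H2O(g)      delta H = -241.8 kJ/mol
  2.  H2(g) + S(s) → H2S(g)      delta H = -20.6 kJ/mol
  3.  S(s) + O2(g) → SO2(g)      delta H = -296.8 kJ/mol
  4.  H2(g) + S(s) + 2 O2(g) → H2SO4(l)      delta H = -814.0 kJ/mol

delta H = -1552.4 kJ/mol

eq. 1 as written: -241.8 kJ/mol
eq. 2 reversed: +20.6 kJ/mol
eq. 3 reversed: +296.8 kJ/mol
eq. 4 × 2: (2)·(-814.0) = -1628.0 kJ/mol
Summing the manipulated equations, delta H = (1)·(-241.8) + (-1)·(-20.6) + (-1)·(-296.8) + (2)·(-814.0) = -1552.4 kJ/mol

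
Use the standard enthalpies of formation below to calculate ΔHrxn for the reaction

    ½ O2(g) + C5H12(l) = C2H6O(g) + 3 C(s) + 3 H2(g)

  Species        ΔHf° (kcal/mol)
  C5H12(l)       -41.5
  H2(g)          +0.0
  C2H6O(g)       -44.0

ΔHrxn = -2.5 kcal/mol

Products: 1·(-44.0) + 3·(+0.0) + 3·(+0.0) = -44.0
Reactants: 1/2·(+0.0) + 1·(-41.5) = -41.5
ΔHrxn = (-44.0) − (-41.5) = -2.5 kcal/mol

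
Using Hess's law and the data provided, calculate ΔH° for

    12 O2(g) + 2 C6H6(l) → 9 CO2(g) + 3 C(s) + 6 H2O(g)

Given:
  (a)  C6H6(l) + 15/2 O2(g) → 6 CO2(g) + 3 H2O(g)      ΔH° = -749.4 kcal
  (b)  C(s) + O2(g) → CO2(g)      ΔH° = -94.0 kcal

ΔH° = -1216.8 kcal

(a) × 2: (2)·(-749.4) = -1498.8 kcal
(b) reversed and × 3: (-3)·(-94.0) = +282.0 kcal
ΔH° = (2)·(-749.4) + (-3)·(-94.0) = -1216.8 kcal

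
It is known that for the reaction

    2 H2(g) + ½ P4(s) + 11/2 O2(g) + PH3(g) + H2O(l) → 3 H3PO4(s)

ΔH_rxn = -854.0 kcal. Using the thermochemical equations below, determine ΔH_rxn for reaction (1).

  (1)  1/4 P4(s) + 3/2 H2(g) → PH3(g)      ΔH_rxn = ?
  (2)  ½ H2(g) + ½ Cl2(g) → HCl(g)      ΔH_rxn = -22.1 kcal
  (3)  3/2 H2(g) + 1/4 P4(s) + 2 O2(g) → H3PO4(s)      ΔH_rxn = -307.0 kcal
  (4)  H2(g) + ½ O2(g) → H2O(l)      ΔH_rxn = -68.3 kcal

(1) reversed (PH3(g) must end up as a reactant): contributes −x
(2): not needed (Cl2(g) appears nowhere else).
(3) × 3 (scale by 3 for the 3 H3PO4(s)): (3)·(-307.0) = -921.0 kcal
(4) reversed (reverse to put H2O(l) on the reactant side): +68.3 kcal
-854.0 = (-921.0) + (+68.3) − x
x = (-854.0 − (-852.7)) / (-1) = 1.3 kcal

ΔH_rxn = 1.3 kcal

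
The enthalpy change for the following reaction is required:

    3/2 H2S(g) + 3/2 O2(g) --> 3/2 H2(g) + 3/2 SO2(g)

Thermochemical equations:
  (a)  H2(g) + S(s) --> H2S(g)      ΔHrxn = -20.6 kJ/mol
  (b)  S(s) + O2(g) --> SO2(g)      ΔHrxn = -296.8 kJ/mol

ΔHrxn = -414.3 kJ/mol

(a) reversed and × 3/2: (-3/2)·(-20.6) = +30.9 kJ/mol
(b) × 3/2: (3/2)·(-296.8) = -445.2 kJ/mol
By Hess's law, ΔHrxn = (+30.9) + (-445.2) = -414.3 kJ/mol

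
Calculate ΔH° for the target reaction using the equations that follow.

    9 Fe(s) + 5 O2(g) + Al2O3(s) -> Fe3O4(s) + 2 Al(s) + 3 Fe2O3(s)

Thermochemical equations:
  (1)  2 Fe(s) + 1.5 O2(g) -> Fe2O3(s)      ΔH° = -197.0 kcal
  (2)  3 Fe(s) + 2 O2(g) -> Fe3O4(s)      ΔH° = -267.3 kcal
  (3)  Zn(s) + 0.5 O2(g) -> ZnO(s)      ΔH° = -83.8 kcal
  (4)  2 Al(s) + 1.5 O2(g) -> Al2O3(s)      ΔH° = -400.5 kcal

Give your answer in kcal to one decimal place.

ΔH° = -457.8 kcal

(1) × 3: (3)·(-197.0) = -591.0 kcal
(2) as written: -267.3 kcal
(3): not needed.
(4) reversed: +400.5 kcal
Summing the manipulated equations, ΔH° = (3)·(-197.0) + (1)·(-267.3) + (-1)·(-400.5) = -457.8 kcal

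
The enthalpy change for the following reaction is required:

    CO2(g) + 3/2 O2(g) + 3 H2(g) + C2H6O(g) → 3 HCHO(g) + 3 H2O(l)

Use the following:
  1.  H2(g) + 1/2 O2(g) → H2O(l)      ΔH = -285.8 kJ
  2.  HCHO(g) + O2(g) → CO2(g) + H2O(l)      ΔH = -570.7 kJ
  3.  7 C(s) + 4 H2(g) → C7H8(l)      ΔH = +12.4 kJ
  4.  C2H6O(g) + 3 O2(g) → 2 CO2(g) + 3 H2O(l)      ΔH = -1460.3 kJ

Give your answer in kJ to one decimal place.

eq. 1 × 3: (3)·(-285.8) = -857.4 kJ
eq. 2 reversed and × 3 (HCHO(g) must end up as a product; scale by 3 for the 3 HCHO(g)): (-3)·(-570.7) = +1712.1 kJ
eq. 3: not needed (C(s) appears nowhere else).
eq. 4 as written (C2H6O(g) already on the reactant side): -1460.3 kJ
ΔH = (-857.4) + (+1712.1) + (-1460.3) = -605.6 kJ

ΔH = -605.6 kJ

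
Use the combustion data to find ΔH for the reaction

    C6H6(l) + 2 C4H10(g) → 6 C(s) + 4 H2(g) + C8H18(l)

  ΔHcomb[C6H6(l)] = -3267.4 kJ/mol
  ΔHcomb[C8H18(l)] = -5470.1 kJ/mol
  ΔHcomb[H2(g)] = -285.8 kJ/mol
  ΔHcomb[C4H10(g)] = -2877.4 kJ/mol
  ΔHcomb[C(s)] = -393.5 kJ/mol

ΔH = -47.9 kJ/mol

Using ΔH = Σ nΔHc°(reactants) − Σ nΔHc°(products):
= [1·(-3267.4) + 2·(-2877.4)] − [6·(-393.5) + 4·(-285.8) + 1·(-5470.1)]
= -47.9 kJ/mol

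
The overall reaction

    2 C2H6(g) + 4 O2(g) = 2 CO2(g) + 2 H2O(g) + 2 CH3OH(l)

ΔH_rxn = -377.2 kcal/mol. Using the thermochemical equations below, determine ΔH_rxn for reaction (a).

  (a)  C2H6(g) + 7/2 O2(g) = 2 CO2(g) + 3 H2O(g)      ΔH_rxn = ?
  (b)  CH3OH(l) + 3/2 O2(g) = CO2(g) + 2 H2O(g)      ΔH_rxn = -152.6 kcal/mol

(a) × 2 (×2 to match 2 C2H6(g) in the target): contributes 2·x
(b) reversed and × 2 (CH3OH(l) must end up as a product; ×2 to match 2 CH3OH(l) in the target): (-2)·(-152.6) = +305.2 kcal/mol
-377.2 = (+305.2) + 2·x
x = (-377.2 − (+305.2)) / (2) = -341.2 kcal/mol

ΔH_rxn = -341.2 kcal/mol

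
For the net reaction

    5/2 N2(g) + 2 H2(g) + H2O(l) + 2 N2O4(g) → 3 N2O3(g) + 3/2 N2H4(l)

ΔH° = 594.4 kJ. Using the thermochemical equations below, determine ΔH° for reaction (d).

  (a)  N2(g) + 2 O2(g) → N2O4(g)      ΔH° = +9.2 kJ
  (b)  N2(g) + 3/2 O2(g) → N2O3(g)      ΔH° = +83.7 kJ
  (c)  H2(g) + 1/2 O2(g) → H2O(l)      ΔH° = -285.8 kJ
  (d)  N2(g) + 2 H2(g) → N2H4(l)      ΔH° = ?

ΔH° = 50.6 kJ

(a) reversed and × 2: (-2)·(+9.2) = -18.4 kJ
(b) × 3: (3)·(+83.7) = +251.1 kJ
(c) reversed: +285.8 kJ
(d) × 3/2: contributes 3/2·x
+594.4 = (-18.4) + (+251.1) + (+285.8) + 3/2·x
x = (+594.4 − (+518.5)) / (3/2) = 50.6 kJ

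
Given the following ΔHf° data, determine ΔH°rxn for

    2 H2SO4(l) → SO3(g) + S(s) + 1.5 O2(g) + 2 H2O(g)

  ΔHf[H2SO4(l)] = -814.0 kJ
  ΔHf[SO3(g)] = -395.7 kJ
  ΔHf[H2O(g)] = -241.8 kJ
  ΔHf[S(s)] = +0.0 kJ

ΔH°rxn = 748.7 kJ

ΔH°rxn = Σ nΔHf°(products) − Σ nΔHf°(reactants).
Products: 1·(-395.7) + 1·(+0.0) + 3/2·(+0.0) + 2·(-241.8) = -879.3
Reactants: 2·(-814.0) = -1628.0
ΔH°rxn = (-879.3) − (-1628.0) = 748.7 kJ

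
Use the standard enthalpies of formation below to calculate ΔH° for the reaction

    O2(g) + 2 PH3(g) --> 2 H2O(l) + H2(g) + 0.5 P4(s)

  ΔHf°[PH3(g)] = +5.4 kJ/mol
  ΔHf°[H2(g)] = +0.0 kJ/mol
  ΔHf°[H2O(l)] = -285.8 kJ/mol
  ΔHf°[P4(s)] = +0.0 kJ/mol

ΔH°rxn = Σ nΔHf°(products) − Σ nΔHf°(reactants).
Products: 2·(-285.8) + 1·(+0.0) + 1/2·(+0.0) = -571.6
Reactants: 1·(+0.0) + 2·(+5.4) = +10.8
ΔH° = (-571.6) − (+10.8) = -582.4 kJ/mol

ΔH° = -582.4 kJ/mol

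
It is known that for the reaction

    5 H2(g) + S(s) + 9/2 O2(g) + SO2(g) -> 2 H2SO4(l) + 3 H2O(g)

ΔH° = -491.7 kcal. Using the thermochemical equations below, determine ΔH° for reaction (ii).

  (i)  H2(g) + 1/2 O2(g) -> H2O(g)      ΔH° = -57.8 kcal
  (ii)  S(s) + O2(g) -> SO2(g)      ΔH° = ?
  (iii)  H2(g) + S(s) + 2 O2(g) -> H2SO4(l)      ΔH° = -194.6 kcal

(i) × 3 (×3 to match 3 H2O(g) in the target): (3)·(-57.8) = -173.4 kcal
(ii) reversed (SO2(g) must end up as a reactant): contributes −x
(iii) × 2 (scale by 2 for the 2 H2SO4(l)): (2)·(-194.6) = -389.2 kcal
-491.7 = (-173.4) + (-389.2) − x
x = (-491.7 − (-562.6)) / (-1) = -70.9 kcal

ΔH° = -70.9 kcal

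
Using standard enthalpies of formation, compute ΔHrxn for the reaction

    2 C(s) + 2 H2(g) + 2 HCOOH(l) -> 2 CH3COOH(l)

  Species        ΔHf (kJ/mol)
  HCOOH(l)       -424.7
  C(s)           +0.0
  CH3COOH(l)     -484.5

Products: 2·(-484.5) = -969.0
Reactants: 2·(+0.0) + 2·(+0.0) + 2·(-424.7) = -849.4
ΔHrxn = (-969.0) − (-849.4) = -119.6 kJ/mol

ΔHrxn = -119.6 kJ/mol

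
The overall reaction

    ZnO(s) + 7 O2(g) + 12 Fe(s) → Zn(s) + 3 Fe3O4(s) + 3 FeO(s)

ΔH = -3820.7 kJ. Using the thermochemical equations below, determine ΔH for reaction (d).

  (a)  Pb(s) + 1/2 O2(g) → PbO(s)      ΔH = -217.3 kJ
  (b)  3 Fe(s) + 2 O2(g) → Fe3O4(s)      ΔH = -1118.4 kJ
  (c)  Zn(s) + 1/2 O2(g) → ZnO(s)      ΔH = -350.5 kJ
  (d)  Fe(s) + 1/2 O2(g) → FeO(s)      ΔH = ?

(a): not needed.
(b) × 3: (3)·(-1118.4) = -3355.2 kJ
(c) reversed: +350.5 kJ
(d) × 3: contributes 3·x
-3820.7 = (-3355.2) + (+350.5) + 3·x
x = (-3820.7 − (-3004.7)) / (3) = -272.0 kJ

ΔH = -272.0 kJ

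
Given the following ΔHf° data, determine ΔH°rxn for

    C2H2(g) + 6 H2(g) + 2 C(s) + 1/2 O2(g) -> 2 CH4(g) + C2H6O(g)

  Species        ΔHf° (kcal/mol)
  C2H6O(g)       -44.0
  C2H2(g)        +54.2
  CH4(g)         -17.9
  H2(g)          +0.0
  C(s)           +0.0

Products: 2·(-17.9) + 1·(-44.0) = -79.8
Reactants: 1·(+54.2) + 6·(+0.0) + 2·(+0.0) + 1/2·(+0.0) = +54.2
ΔH°rxn = (-79.8) − (+54.2) = -134.0 kcal/mol

ΔH°rxn = -134.0 kcal/mol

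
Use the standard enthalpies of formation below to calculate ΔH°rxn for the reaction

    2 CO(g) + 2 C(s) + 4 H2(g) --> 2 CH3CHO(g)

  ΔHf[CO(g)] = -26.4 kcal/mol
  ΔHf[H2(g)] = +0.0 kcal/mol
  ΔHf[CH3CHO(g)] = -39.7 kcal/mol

ΔH°rxn = -26.6 kcal/mol

Products: 2·(-39.7) = -79.4
Reactants: 2·(-26.4) + 2·(+0.0) + 4·(+0.0) = -52.8
ΔH°rxn = (-79.4) − (-52.8) = -26.6 kcal/mol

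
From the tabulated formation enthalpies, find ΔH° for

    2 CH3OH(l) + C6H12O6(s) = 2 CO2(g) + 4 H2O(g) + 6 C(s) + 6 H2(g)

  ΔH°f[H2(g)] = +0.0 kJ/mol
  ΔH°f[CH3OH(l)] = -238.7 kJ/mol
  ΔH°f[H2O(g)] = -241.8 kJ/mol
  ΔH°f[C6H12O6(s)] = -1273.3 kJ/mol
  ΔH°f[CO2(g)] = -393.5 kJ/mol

ΔH° = -3.5 kJ/mol

Products: 2·(-393.5) + 4·(-241.8) + 6·(+0.0) + 6·(+0.0) = -1754.2
Reactants: 2·(-238.7) + 1·(-1273.3) = -1750.7
ΔH° = (-1754.2) − (-1750.7) = -3.5 kJ/mol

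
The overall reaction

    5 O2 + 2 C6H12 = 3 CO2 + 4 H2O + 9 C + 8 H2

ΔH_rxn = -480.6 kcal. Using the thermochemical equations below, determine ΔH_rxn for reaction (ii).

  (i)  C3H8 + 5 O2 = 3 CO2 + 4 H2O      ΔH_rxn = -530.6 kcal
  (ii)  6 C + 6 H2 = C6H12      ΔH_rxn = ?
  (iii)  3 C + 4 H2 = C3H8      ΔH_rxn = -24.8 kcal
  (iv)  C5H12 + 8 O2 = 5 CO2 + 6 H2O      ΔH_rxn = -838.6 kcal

(i) as written: -530.6 kcal
(ii) reversed and × 2 (C6H12 must end up as a reactant; ×2 to match 2 C6H12 in the target): contributes −2·x
(iii) as written: -24.8 kcal
(iv): not needed (C5H12 appears nowhere else).
-480.6 = (-530.6) + (-24.8) − 2·x
x = (-480.6 − (-555.4)) / (-2) = -37.4 kcal

ΔH_rxn = -37.4 kcal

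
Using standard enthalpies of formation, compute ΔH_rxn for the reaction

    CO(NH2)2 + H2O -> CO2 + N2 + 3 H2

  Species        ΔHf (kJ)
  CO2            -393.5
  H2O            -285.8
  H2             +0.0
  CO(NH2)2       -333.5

ΔH°rxn = Σ nΔHf°(products) − Σ nΔHf°(reactants).
Products: 1·(-393.5) + 1·(+0.0) + 3·(+0.0) = -393.5
Reactants: 1·(-333.5) + 1·(-285.8) = -619.3
ΔH_rxn = (-393.5) − (-619.3) = 225.8 kJ

ΔH_rxn = 225.8 kJ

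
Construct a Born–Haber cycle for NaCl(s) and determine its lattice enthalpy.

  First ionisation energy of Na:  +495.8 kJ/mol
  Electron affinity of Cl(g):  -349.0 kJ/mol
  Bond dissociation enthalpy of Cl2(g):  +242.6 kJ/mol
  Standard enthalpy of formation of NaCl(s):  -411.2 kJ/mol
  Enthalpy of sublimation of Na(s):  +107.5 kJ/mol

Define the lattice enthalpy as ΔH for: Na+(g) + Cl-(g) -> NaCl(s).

ΔHf° = 1·ΔHsub + 1·(ΣIE) + 1/2·D(Cl2) + 1·EA + U
-411.2 = 1·(+107.5) + 1·(+495.8) + 1/2·(+242.6) + 1·(-349.0) + U
U = -411.2 − (+375.6) = -786.8 kJ/mol

U = -786.8 kJ/mol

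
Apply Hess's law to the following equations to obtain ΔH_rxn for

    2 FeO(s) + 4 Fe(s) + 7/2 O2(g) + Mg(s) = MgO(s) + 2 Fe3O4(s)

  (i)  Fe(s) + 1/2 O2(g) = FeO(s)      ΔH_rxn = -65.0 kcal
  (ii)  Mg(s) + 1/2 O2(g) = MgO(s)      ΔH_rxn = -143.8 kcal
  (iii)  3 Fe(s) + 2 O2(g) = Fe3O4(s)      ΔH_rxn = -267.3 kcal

ΔH_rxn = -548.4 kcal

(i) reversed and × 2 (reverse to put FeO(s) on the reactant side; ×2 to match 2 FeO(s) in the target): (-2)·(-65.0) = +130.0 kcal
(ii) as written (MgO(s) already on the product side): -143.8 kcal
(iii) × 2 (scale by 2 for the 2 Fe3O4(s)): (2)·(-267.3) = -534.6 kcal
Combining the equations, ΔH_rxn = (-2)·(-65.0) + (1)·(-143.8) + (2)·(-267.3) = -548.4 kcal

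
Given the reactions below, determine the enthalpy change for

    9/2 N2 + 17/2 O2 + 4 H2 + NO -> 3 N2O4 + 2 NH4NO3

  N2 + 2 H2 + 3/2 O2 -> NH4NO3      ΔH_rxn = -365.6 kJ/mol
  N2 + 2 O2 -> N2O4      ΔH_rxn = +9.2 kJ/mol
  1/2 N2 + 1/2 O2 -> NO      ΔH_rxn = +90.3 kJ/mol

equation 1 × 2 (×2 to match 2 NH4NO3 in the target): (2)·(-365.6) = -731.2 kJ/mol
equation 2 × 3 (×3 to match 3 N2O4 in the target): (3)·(+9.2) = +27.6 kJ/mol
equation 3 reversed (reverse to put NO on the reactant side): -90.3 kJ/mol
ΔH_rxn = (2)·(-365.6) + (3)·(+9.2) + (-1)·(+90.3) = -793.9 kJ/mol

ΔH_rxn = -793.9 kJ/mol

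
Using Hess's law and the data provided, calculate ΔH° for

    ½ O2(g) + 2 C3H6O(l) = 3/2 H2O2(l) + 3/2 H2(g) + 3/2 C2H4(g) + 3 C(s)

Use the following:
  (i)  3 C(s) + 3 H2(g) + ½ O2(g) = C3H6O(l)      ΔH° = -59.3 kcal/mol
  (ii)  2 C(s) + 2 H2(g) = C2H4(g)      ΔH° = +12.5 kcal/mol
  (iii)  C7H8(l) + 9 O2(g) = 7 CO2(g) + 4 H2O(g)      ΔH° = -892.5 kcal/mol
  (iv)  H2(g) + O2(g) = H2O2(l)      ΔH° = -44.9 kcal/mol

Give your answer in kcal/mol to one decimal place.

ΔH° = 70.0 kcal/mol

(i) reversed and × 2 (C3H6O(l) must end up as a reactant; ×2 to match 2 C3H6O(l) in the target): (-2)·(-59.3) = +118.6 kcal/mol
(ii) × 3/2 (scale by 3/2 for the 3/2 C2H4(g)): (3/2)·(+12.5) = +18.75 kcal/mol
(iii): not needed (H2O(g) appears nowhere else).
(iv) × 3/2 (scale by 3/2 for the 3/2 H2O2(l)): (3/2)·(-44.9) = -67.35 kcal/mol
By Hess's law, ΔH° = (+118.6) + (+18.75) + (-67.35) = 70.0 kcal/mol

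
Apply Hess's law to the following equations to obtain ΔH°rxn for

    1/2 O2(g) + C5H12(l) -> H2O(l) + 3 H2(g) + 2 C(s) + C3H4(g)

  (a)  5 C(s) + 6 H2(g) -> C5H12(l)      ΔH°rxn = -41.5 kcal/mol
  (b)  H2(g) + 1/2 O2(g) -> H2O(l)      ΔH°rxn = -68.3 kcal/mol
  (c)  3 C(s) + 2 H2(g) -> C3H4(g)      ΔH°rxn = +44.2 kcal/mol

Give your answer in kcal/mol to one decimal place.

(a) reversed: +41.5 kcal/mol
(b) as written: -68.3 kcal/mol
(c) as written: +44.2 kcal/mol
By Hess's law, ΔH°rxn = (-1)·(-41.5) + (1)·(-68.3) + (1)·(+44.2) = 17.4 kcal/mol

ΔH°rxn = 17.4 kcal/mol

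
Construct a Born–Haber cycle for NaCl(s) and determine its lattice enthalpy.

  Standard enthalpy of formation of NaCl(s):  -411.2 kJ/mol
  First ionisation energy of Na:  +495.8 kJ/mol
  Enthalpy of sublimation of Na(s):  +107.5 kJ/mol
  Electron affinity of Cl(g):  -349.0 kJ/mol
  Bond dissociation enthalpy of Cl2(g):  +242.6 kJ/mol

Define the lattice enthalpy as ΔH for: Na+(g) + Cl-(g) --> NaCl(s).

U = -786.8 kJ/mol

ΔHf° = 1·ΔHsub + 1·(ΣIE) + 1/2·D(Cl2) + 1·EA + U
-411.2 = 1·(+107.5) + 1·(+495.8) + 1/2·(+242.6) + 1·(-349.0) + U
U = -411.2 − (+375.6) = -786.8 kJ/mol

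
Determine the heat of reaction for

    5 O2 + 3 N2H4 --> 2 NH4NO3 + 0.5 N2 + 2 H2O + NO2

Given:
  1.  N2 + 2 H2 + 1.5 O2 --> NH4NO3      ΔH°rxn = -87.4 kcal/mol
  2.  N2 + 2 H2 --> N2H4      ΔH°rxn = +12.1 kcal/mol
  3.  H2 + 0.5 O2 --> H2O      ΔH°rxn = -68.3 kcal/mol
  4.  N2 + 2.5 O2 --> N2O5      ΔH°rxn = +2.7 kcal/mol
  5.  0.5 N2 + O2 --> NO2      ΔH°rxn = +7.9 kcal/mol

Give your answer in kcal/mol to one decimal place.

eq. 1 × 2: (2)·(-87.4) = -174.8 kcal/mol
eq. 2 reversed and × 3: (-3)·(+12.1) = -36.3 kcal/mol
eq. 3 × 2: (2)·(-68.3) = -136.6 kcal/mol
eq. 4: not needed.
eq. 5 as written: +7.9 kcal/mol
ΔH°rxn = (-174.8) + (-36.3) + (-136.6) + (+7.9) = -339.8 kcal/mol

ΔH°rxn = -339.8 kcal/mol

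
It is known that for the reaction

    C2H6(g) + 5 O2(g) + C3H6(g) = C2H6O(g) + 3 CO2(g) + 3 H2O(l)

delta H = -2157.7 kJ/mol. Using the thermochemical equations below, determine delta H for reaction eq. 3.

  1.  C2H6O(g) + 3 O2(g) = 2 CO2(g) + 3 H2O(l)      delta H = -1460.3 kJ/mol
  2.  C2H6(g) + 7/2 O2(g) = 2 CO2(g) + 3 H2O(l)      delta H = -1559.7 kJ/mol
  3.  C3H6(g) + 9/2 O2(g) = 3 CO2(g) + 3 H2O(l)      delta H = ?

delta H = -2058.3 kJ/mol

eq. 1 reversed: +1460.3 kJ/mol
eq. 2 as written: -1559.7 kJ/mol
eq. 3 as written: contributes x
-2157.7 = (+1460.3) + (-1559.7) + x
x = (-2157.7 − (-99.4)) / (1) = -2058.3 kJ/mol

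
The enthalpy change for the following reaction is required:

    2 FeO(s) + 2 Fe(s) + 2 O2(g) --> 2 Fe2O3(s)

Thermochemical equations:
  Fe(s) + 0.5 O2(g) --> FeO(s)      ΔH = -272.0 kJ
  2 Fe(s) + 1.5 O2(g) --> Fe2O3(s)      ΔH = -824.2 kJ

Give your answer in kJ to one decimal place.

equation 1 reversed and × 2: (-2)·(-272.0) = +544.0 kJ
equation 2 × 2: (2)·(-824.2) = -1648.4 kJ
Combining the equations, ΔH = (-2)·(-272.0) + (2)·(-824.2) = -1104.4 kJ

ΔH = -1104.4 kJ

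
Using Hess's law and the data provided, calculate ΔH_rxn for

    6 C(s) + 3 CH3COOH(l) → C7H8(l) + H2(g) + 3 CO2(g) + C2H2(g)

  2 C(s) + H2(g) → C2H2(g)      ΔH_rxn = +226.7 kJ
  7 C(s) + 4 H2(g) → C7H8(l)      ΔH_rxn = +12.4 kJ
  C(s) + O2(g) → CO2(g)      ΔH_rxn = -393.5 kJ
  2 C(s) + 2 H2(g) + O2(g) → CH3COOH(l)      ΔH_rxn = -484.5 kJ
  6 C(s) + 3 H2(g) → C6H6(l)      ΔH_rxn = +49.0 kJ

equation 1 as written (C2H2(g) already on the product side): +226.7 kJ
equation 2 as written (C7H8(l) already on the product side): +12.4 kJ
equation 3 × 3 (scale by 3 for the 3 CO2(g)): (3)·(-393.5) = -1180.5 kJ
equation 4 reversed and × 3 (reverse to put CH3COOH(l) on the reactant side; ×3 to match 3 CH3COOH(l) in the target): (-3)·(-484.5) = +1453.5 kJ
equation 5: not needed (C6H6(l) appears nowhere else).
ΔH_rxn = (1)·(+226.7) + (1)·(+12.4) + (3)·(-393.5) + (-3)·(-484.5) = 512.1 kJ

ΔH_rxn = 512.1 kJ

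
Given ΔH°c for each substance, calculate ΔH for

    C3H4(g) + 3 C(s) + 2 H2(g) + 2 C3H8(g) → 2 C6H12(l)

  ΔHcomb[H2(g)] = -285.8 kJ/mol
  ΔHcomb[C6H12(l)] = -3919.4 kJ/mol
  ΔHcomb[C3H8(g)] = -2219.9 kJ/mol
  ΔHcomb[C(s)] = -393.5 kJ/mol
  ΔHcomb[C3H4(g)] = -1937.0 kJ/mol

ΔH = -290.1 kJ/mol

With combustion enthalpies, reactants minus products:
= [1·(-1937.0) + 3·(-393.5) + 2·(-285.8) + 2·(-2219.9)] − [2·(-3919.4)]
= -290.1 kJ/mol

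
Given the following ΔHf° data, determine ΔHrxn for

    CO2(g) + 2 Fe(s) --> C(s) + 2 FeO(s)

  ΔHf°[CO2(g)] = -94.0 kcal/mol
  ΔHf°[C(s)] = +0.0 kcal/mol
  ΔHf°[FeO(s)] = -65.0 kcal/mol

ΔHrxn = -36.0 kcal/mol

Products: 1·(+0.0) + 2·(-65.0) = -130.0
Reactants: 1·(-94.0) + 2·(+0.0) = -94.0
ΔHrxn = (-130.0) − (-94.0) = -36.0 kcal/mol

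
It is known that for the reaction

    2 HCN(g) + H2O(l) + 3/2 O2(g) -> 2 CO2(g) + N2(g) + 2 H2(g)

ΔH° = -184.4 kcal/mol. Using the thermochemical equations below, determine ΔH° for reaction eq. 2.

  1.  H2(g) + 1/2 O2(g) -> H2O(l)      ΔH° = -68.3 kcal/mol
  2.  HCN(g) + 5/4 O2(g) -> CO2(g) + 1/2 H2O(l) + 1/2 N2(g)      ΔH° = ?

eq. 1 reversed and × 2 (reverse to put H2(g) on the product side; ×2 to match 2 H2(g) in the target): (-2)·(-68.3) = +136.6 kcal/mol
eq. 2 × 2 (scale by 2 for the 2 HCN(g)): contributes 2·x
-184.4 = (+136.6) + 2·x
x = (-184.4 − (+136.6)) / (2) = -160.5 kcal/mol

ΔH° = -160.5 kcal/mol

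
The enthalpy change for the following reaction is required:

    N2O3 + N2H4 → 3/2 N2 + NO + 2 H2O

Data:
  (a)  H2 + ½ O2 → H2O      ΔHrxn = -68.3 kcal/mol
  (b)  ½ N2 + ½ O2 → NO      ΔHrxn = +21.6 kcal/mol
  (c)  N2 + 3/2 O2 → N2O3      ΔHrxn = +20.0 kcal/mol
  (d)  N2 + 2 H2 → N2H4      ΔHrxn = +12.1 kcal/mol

ΔHrxn = -147.1 kcal/mol

(a) × 2: (2)·(-68.3) = -136.6 kcal/mol
(b) as written: +21.6 kcal/mol
(c) reversed: -20.0 kcal/mol
(d) reversed: -12.1 kcal/mol
Combining the equations, ΔHrxn = (2)·(-68.3) + (1)·(+21.6) + (-1)·(+20.0) + (-1)·(+12.1) = -147.1 kcal/mol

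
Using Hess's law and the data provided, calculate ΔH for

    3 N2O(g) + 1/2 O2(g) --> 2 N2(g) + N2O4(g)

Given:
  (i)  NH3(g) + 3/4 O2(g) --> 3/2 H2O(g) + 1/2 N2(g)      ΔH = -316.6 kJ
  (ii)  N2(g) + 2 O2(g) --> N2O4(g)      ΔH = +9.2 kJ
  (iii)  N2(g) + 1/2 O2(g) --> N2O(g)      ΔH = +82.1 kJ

ΔH = -237.1 kJ

(i): not needed (NH3(g) appears nowhere else).
(ii) as written (N2O4(g) already on the product side): +9.2 kJ
(iii) reversed and × 3 (reverse to put N2O(g) on the reactant side; scale by 3 for the 3 N2O(g)): (-3)·(+82.1) = -246.3 kJ
ΔH = (1)·(+9.2) + (-3)·(+82.1) = -237.1 kJ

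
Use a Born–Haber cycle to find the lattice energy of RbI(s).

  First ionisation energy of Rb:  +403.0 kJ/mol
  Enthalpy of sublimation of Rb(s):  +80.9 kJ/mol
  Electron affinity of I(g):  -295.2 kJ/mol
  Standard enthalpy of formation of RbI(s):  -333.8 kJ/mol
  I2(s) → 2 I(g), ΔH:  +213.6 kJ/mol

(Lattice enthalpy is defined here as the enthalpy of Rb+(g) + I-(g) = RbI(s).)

U = -629.3 kJ/mol

ΔHf° = 1·ΔHsub + 1·(ΣIE) + 1/2·D(I2) + 1·EA + U
-333.8 = 1·(+80.9) + 1·(+403.0) + 1/2·(+213.6) + 1·(-295.2) + U
U = -333.8 − (+295.5) = -629.3 kJ/mol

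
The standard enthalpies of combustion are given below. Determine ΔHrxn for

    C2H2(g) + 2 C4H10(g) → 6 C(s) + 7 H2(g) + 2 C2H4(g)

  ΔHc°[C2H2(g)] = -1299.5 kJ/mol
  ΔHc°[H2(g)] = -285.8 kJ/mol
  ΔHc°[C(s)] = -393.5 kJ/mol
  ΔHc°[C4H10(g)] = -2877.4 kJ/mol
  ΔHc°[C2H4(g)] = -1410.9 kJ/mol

With combustion enthalpies, reactants minus products:
= [1·(-1299.5) + 2·(-2877.4)] − [6·(-393.5) + 7·(-285.8) + 2·(-1410.9)]
= 129.1 kJ/mol

ΔHrxn = 129.1 kJ/mol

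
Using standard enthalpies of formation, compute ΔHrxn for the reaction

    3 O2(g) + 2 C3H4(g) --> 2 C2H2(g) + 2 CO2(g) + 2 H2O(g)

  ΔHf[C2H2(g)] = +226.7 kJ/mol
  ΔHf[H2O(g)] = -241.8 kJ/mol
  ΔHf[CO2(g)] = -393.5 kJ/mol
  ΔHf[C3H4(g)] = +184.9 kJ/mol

ΔHrxn = -1187.0 kJ/mol

Products: 2·(+226.7) + 2·(-393.5) + 2·(-241.8) = -817.2
Reactants: 3·(+0.0) + 2·(+184.9) = +369.8
ΔHrxn = (-817.2) − (+369.8) = -1187.0 kJ/mol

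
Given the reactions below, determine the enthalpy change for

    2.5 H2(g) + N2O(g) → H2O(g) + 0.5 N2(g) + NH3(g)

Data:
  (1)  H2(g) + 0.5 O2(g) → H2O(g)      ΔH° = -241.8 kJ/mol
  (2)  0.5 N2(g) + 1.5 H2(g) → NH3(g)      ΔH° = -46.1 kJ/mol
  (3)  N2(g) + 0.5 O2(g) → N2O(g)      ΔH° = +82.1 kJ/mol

(1) as written (H2O(g) already on the product side): -241.8 kJ/mol
(2) as written (NH3(g) already on the product side): -46.1 kJ/mol
(3) reversed (N2O(g) must end up as a reactant): -82.1 kJ/mol
Summing the manipulated equations, ΔH° = (-241.8) + (-46.1) + (-82.1) = -370.0 kJ/mol

ΔH° = -370.0 kJ/mol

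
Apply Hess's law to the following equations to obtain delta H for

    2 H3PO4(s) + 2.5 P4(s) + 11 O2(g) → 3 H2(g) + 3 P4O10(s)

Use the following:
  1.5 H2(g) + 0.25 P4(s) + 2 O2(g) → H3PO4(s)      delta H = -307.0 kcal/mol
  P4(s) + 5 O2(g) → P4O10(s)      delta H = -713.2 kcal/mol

equation 1 reversed and × 2: (-2)·(-307.0) = +614.0 kcal/mol
equation 2 × 3: (3)·(-713.2) = -2139.6 kcal/mol
Summing the manipulated equations, delta H = (-2)·(-307.0) + (3)·(-713.2) = -1525.6 kcal/mol

delta H = -1525.6 kcal/mol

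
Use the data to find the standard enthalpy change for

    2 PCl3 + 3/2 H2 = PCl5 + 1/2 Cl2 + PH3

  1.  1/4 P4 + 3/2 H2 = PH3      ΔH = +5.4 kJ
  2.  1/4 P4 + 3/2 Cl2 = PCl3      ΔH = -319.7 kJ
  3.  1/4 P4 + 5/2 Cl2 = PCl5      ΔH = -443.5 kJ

ΔH = 201.3 kJ

eq. 1 as written (PH3 already on the product side): +5.4 kJ
eq. 2 reversed and × 2 (reverse to put PCl3 on the reactant side; scale by 2 for the 2 PCl3): (-2)·(-319.7) = +639.4 kJ
eq. 3 as written (PCl5 already on the product side): -443.5 kJ
Combining the equations, ΔH = (+5.4) + (+639.4) + (-443.5) = 201.3 kJ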